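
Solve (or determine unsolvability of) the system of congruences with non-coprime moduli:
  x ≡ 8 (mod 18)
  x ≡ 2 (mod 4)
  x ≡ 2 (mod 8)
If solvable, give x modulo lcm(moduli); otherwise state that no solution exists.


Moduli 18, 4, 8 are not pairwise coprime, so CRT works modulo lcm(m_i) when all pairwise compatibility conditions hold.
Pairwise compatibility: gcd(m_i, m_j) must divide a_i - a_j for every pair.
Merge one congruence at a time:
  Start: x ≡ 8 (mod 18).
  Combine with x ≡ 2 (mod 4): gcd(18, 4) = 2; 2 - 8 = -6, which IS divisible by 2, so compatible.
    Write x = 8 + 18·t and substitute into x ≡ 2 (mod 4): 18·t ≡ 2 − 8 = -6 (mod 4).
    Divide the congruence (and modulus) by g = 2: 9·t ≡ -3 (mod 2).
    Reduce coefficients mod 2: 1·t ≡ 1 (mod 2).
    So t ≡ 1 (mod 2).
    Then x = 8 + 18·1 = 26, valid modulo lcm(18, 4) = 36: x ≡ 26 (mod 36).
  Combine with x ≡ 2 (mod 8): gcd(36, 8) = 4; 2 - 26 = -24, which IS divisible by 4, so compatible.
    Write x = 26 + 36·t and substitute into x ≡ 2 (mod 8): 36·t ≡ 2 − 26 = -24 (mod 8).
    Divide the congruence (and modulus) by g = 4: 9·t ≡ -6 (mod 2).
    Reduce coefficients mod 2: 1·t ≡ 0 (mod 2).
    So t ≡ 0 (mod 2).
    Then x = 26 + 36·0 = 26, valid modulo lcm(36, 8) = 72: x ≡ 26 (mod 72).
Verify: 26 mod 18 = 8, 26 mod 4 = 2, 26 mod 8 = 2.

x ≡ 26 (mod 72).


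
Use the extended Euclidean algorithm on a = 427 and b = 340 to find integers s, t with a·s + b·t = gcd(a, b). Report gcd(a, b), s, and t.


Euclidean algorithm on (427, 340) — divide until remainder is 0:
  427 = 1 · 340 + 87
  340 = 3 · 87 + 79
  87 = 1 · 79 + 8
  79 = 9 · 8 + 7
  8 = 1 · 7 + 1
  7 = 7 · 1 + 0
gcd(427, 340) = 1.
Track Bezout coefficients alongside the remainders: start with r₀ = 427 = a·1 + b·0 (s = 1, t = 0) and r₁ = 340 = a·0 + b·1 (s = 0, t = 1); each new remainder r_{k+1} = r_{k-1} − q_k·r_k inherits s_{k+1} = s_{k-1} − q_k·s_k, t_{k+1} = t_{k-1} − q_k·t_k, so r_k = a·s_k + b·t_k at every step:
  q = 1: r = 87, s = 1 − 1·0 = 1, t = 0 − 1·1 = -1  (check: 427·1 + 340·(-1) = 87)
  q = 3: r = 79, s = 0 − 3·1 = -3, t = 1 − 3·(-1) = 4  (check: 427·(-3) + 340·4 = 79)
  q = 1: r = 8, s = 1 − 1·(-3) = 4, t = -1 − 1·4 = -5  (check: 427·4 + 340·(-5) = 8)
  q = 9: r = 7, s = -3 − 9·4 = -39, t = 4 − 9·(-5) = 49  (check: 427·(-39) + 340·49 = 7)
  q = 1: r = 1, s = 4 − 1·(-39) = 43, t = -5 − 1·49 = -54  (check: 427·43 + 340·(-54) = 1)
The row with r = 1 (the gcd) gives the Bezout coefficients s = 43, t = -54.
Result: 427 · (43) + 340 · (-54) = 1.

gcd(427, 340) = 1; s = 43, t = -54 (check: 427·43 + 340·(-54) = 1).


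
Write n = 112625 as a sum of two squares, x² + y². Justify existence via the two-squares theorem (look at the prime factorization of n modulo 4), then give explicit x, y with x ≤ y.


Step 1: Factor n = 112625 = 5^3 · 17 · 53.
Step 2: Check the mod-4 condition on each prime factor: 5 ≡ 1 (mod 4), exponent 3; 17 ≡ 1 (mod 4), exponent 1; 53 ≡ 1 (mod 4), exponent 1.
All primes ≡ 3 (mod 4) appear to even exponent (or don't appear), so by the two-squares theorem n IS expressible as a sum of two squares.
Step 3: Build a representation. Group n = k² · m with k = 5 and m = 5 · 17 · 53 = 4505 (a product of primes ≡ 1 (mod 4)); a representation of m scales to one of n via (k·x)² + (k·y)² = k²(x² + y²). Each prime p ≡ 1 (mod 4) is itself a sum of two squares; find a² by testing p − a² for a perfect square:
  5: 5 − 1² = 4 = 2² ⇒ 5 = 1² + 2².
  17: 17 − 1² = 16 = 4² ⇒ 17 = 1² + 4².
  53: 53 − 1² = 52, 53 − 2² = 49 = 7² ⇒ 53 = 2² + 7².
  Combine using the Brahmagupta–Fibonacci identity (a² + b²)(c² + d²) = (ac − bd)² + (ad + bc)² = (ac + bd)² + (ad − bc)²:
  5 · 17 = 85: from (1² + 2²)(1² + 4²), take (1·1 − 2·4, 1·4 + 2·1) = (1 − 8, 4 + 2) = (-7, 6); dropping signs (only squares matter) gives (7, 6); check 7² + 6² = 49 + 36 = 85 ✓.
  85 · 53 = 4505: from (7² + 6²)(2² + 7²), take (7·2 − 6·7, 7·7 + 6·2) = (14 − 42, 49 + 12) = (-28, 61); dropping signs (only squares matter) gives (28, 61); check 28² + 61² = 784 + 3721 = 4505 ✓.
  Scale by k = 5: (5·28, 5·61) = (140, 305).
Step 4: Order so x ≤ y and verify: 140² + 305² = 19600 + 93025 = 112625 = n. ✓

n = 112625 = 140² + 305² (one valid representation with x ≤ y).


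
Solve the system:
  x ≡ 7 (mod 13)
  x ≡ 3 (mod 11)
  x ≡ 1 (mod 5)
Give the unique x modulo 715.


Moduli 13, 11, 5 are pairwise coprime; by CRT there is a unique solution modulo M = 13 · 11 · 5 = 715.
Solve pairwise, accumulating the modulus:
  Start with x ≡ 7 (mod 13).
  Combine with x ≡ 3 (mod 11): since gcd(13, 11) = 1, we get a unique residue mod 143.
    Write x = 7 + 13·t and substitute into x ≡ 3 (mod 11): 13·t ≡ 3 − 7 = -4 (mod 11).
    Reduce coefficients mod 11: 2·t ≡ 7 (mod 11).
    The inverse of 2 mod 11 is 6 (since 2·6 = 12 = 1·11 + 1), so t ≡ 6·7 = 42 ≡ 9 (mod 11).
    Then x = 7 + 13·9 = 124, valid modulo lcm(13, 11) = 143: x ≡ 124 (mod 143).
  Combine with x ≡ 1 (mod 5): since gcd(143, 5) = 1, we get a unique residue mod 715.
    Write x = 124 + 143·t and substitute into x ≡ 1 (mod 5): 143·t ≡ 1 − 124 = -123 (mod 5).
    Reduce coefficients mod 5: 3·t ≡ 2 (mod 5).
    The inverse of 3 mod 5 is 2 (since 3·2 = 6 = 1·5 + 1), so t ≡ 2·2 = 4 ≡ 4 (mod 5).
    Then x = 124 + 143·4 = 696, valid modulo lcm(143, 5) = 715: x ≡ 696 (mod 715).
Verify: 696 mod 13 = 7 ✓, 696 mod 11 = 3 ✓, 696 mod 5 = 1 ✓.

x ≡ 696 (mod 715).


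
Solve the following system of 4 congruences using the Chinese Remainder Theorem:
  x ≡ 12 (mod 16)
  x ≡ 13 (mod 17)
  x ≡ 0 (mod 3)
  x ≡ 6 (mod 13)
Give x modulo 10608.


Product of moduli M = 16 · 17 · 3 · 13 = 10608.
Merge one congruence at a time:
  Start: x ≡ 12 (mod 16).
  Combine with x ≡ 13 (mod 17); new modulus lcm = 272.
    Write x = 12 + 16·t and substitute into x ≡ 13 (mod 17): 16·t ≡ 13 − 12 = 1 (mod 17).
    The inverse of 16 mod 17 is 16 (since 16·16 = 256 = 15·17 + 1), so t ≡ 16·1 = 16 ≡ 16 (mod 17).
    Then x = 12 + 16·16 = 268, valid modulo lcm(16, 17) = 272: x ≡ 268 (mod 272).
  Combine with x ≡ 0 (mod 3); new modulus lcm = 816.
    Write x = 268 + 272·t and substitute into x ≡ 0 (mod 3): 272·t ≡ 0 − 268 = -268 (mod 3).
    Reduce coefficients mod 3: 2·t ≡ 2 (mod 3).
    The inverse of 2 mod 3 is 2 (since 2·2 = 4 = 1·3 + 1), so t ≡ 2·2 = 4 ≡ 1 (mod 3).
    Then x = 268 + 272·1 = 540, valid modulo lcm(272, 3) = 816: x ≡ 540 (mod 816).
  Combine with x ≡ 6 (mod 13); new modulus lcm = 10608.
    Write x = 540 + 816·t and substitute into x ≡ 6 (mod 13): 816·t ≡ 6 − 540 = -534 (mod 13).
    Reduce coefficients mod 13: 10·t ≡ 12 (mod 13).
    The inverse of 10 mod 13 is 4 (since 10·4 = 40 = 3·13 + 1), so t ≡ 4·12 = 48 ≡ 9 (mod 13).
    Then x = 540 + 816·9 = 7884, valid modulo lcm(816, 13) = 10608: x ≡ 7884 (mod 10608).
Verify against each original: 7884 mod 16 = 12, 7884 mod 17 = 13, 7884 mod 3 = 0, 7884 mod 13 = 6.

x ≡ 7884 (mod 10608).


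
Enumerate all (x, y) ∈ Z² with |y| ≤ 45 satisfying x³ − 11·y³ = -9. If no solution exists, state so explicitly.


The equation is x³ - 11y³ = -9. For fixed y, x³ = 11·y³ − 9, so a solution requires the RHS to be a perfect cube.
Strategy: iterate y from -45 to 45, compute RHS = 11·y³ − 9, and check whether it is a (positive or negative) perfect cube.
Check small values of y:
  y = 0: RHS = -9 is not a perfect cube.
  y = 1: RHS = 2 is not a perfect cube.
  y = -1: RHS = -20 is not a perfect cube.
  y = 2: RHS = 79 is not a perfect cube.
  y = -2: RHS = -97 is not a perfect cube.
  y = 3: RHS = 288 is not a perfect cube.
  y = -3: RHS = -306 is not a perfect cube.
Continuing the search up to |y| = 45 finds no solutions either.
No (x, y) in the scanned range satisfies the equation.

No integer solutions with |y| ≤ 45.


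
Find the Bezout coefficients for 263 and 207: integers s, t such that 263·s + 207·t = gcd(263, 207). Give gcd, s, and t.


Euclidean algorithm on (263, 207) — divide until remainder is 0:
  263 = 1 · 207 + 56
  207 = 3 · 56 + 39
  56 = 1 · 39 + 17
  39 = 2 · 17 + 5
  17 = 3 · 5 + 2
  5 = 2 · 2 + 1
  2 = 2 · 1 + 0
gcd(263, 207) = 1.
Track Bezout coefficients alongside the remainders: start with r₀ = 263 = a·1 + b·0 (s = 1, t = 0) and r₁ = 207 = a·0 + b·1 (s = 0, t = 1); each new remainder r_{k+1} = r_{k-1} − q_k·r_k inherits s_{k+1} = s_{k-1} − q_k·s_k, t_{k+1} = t_{k-1} − q_k·t_k, so r_k = a·s_k + b·t_k at every step:
  q = 1: r = 56, s = 1 − 1·0 = 1, t = 0 − 1·1 = -1  (check: 263·1 + 207·(-1) = 56)
  q = 3: r = 39, s = 0 − 3·1 = -3, t = 1 − 3·(-1) = 4  (check: 263·(-3) + 207·4 = 39)
  q = 1: r = 17, s = 1 − 1·(-3) = 4, t = -1 − 1·4 = -5  (check: 263·4 + 207·(-5) = 17)
  q = 2: r = 5, s = -3 − 2·4 = -11, t = 4 − 2·(-5) = 14  (check: 263·(-11) + 207·14 = 5)
  q = 3: r = 2, s = 4 − 3·(-11) = 37, t = -5 − 3·14 = -47  (check: 263·37 + 207·(-47) = 2)
  q = 2: r = 1, s = -11 − 2·37 = -85, t = 14 − 2·(-47) = 108  (check: 263·(-85) + 207·108 = 1)
The row with r = 1 (the gcd) gives the Bezout coefficients s = -85, t = 108.
Result: 263 · (-85) + 207 · (108) = 1.

gcd(263, 207) = 1; s = -85, t = 108 (check: 263·(-85) + 207·108 = 1).


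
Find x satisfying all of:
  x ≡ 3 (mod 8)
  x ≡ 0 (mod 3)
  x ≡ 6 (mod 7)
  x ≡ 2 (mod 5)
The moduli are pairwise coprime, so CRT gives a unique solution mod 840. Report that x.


Product of moduli M = 8 · 3 · 7 · 5 = 840.
Merge one congruence at a time:
  Start: x ≡ 3 (mod 8).
  Combine with x ≡ 0 (mod 3); new modulus lcm = 24.
    Write x = 3 + 8·t and substitute into x ≡ 0 (mod 3): 8·t ≡ 0 − 3 = -3 (mod 3).
    Reduce coefficients mod 3: 2·t ≡ 0 (mod 3).
    The inverse of 2 mod 3 is 2 (since 2·2 = 4 = 1·3 + 1), so t ≡ 2·0 = 0 ≡ 0 (mod 3).
    Then x = 3 + 8·0 = 3, valid modulo lcm(8, 3) = 24: x ≡ 3 (mod 24).
  Combine with x ≡ 6 (mod 7); new modulus lcm = 168.
    Write x = 3 + 24·t and substitute into x ≡ 6 (mod 7): 24·t ≡ 6 − 3 = 3 (mod 7).
    Reduce coefficients mod 7: 3·t ≡ 3 (mod 7).
    The inverse of 3 mod 7 is 5 (since 3·5 = 15 = 2·7 + 1), so t ≡ 5·3 = 15 ≡ 1 (mod 7).
    Then x = 3 + 24·1 = 27, valid modulo lcm(24, 7) = 168: x ≡ 27 (mod 168).
  Combine with x ≡ 2 (mod 5); new modulus lcm = 840.
    Write x = 27 + 168·t and substitute into x ≡ 2 (mod 5): 168·t ≡ 2 − 27 = -25 (mod 5).
    Reduce coefficients mod 5: 3·t ≡ 0 (mod 5).
    The inverse of 3 mod 5 is 2 (since 3·2 = 6 = 1·5 + 1), so t ≡ 2·0 = 0 ≡ 0 (mod 5).
    Then x = 27 + 168·0 = 27, valid modulo lcm(168, 5) = 840: x ≡ 27 (mod 840).
Verify against each original: 27 mod 8 = 3, 27 mod 3 = 0, 27 mod 7 = 6, 27 mod 5 = 2.

x ≡ 27 (mod 840).


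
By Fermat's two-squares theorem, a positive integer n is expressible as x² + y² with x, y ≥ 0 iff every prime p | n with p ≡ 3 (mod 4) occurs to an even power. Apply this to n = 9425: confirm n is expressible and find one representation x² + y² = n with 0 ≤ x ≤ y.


Step 1: Factor n = 9425 = 5^2 · 13 · 29.
Step 2: Check the mod-4 condition on each prime factor: 5 ≡ 1 (mod 4), exponent 2; 13 ≡ 1 (mod 4), exponent 1; 29 ≡ 1 (mod 4), exponent 1.
All primes ≡ 3 (mod 4) appear to even exponent (or don't appear), so by the two-squares theorem n IS expressible as a sum of two squares.
Step 3: Build a representation. Group n = k² · m with k = 5 and m = 13 · 29 = 377 (a product of primes ≡ 1 (mod 4)); a representation of m scales to one of n via (k·x)² + (k·y)² = k²(x² + y²). Each prime p ≡ 1 (mod 4) is itself a sum of two squares; find a² by testing p − a² for a perfect square:
  13: 13 − 1² = 12, 13 − 2² = 9 = 3² ⇒ 13 = 2² + 3².
  29: 29 − 1² = 28, 29 − 2² = 25 = 5² ⇒ 29 = 2² + 5².
  Combine using the Brahmagupta–Fibonacci identity (a² + b²)(c² + d²) = (ac − bd)² + (ad + bc)² = (ac + bd)² + (ad − bc)²:
  13 · 29 = 377: from (2² + 3²)(2² + 5²), take (2·2 − 3·5, 2·5 + 3·2) = (4 − 15, 10 + 6) = (-11, 16); dropping signs (only squares matter) gives (11, 16); check 11² + 16² = 121 + 256 = 377 ✓.
  Scale by k = 5: (5·11, 5·16) = (55, 80).
Step 4: Order so x ≤ y and verify: 55² + 80² = 3025 + 6400 = 9425 = n. ✓

n = 9425 = 55² + 80² (one valid representation with x ≤ y).


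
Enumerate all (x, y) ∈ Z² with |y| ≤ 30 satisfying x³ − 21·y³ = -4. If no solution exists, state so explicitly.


The equation is x³ - 21y³ = -4. For fixed y, x³ = 21·y³ − 4, so a solution requires the RHS to be a perfect cube.
Strategy: iterate y from -30 to 30, compute RHS = 21·y³ − 4, and check whether it is a (positive or negative) perfect cube.
Check small values of y:
  y = 0: RHS = -4 is not a perfect cube.
  y = 1: RHS = 17 is not a perfect cube.
  y = -1: RHS = -25 is not a perfect cube.
  y = 2: RHS = 164 is not a perfect cube.
  y = -2: RHS = -172 is not a perfect cube.
  y = 3: RHS = 563 is not a perfect cube.
  y = -3: RHS = -571 is not a perfect cube.
Continuing the search up to |y| = 30 finds no solutions either.
No (x, y) in the scanned range satisfies the equation.

No integer solutions with |y| ≤ 30.


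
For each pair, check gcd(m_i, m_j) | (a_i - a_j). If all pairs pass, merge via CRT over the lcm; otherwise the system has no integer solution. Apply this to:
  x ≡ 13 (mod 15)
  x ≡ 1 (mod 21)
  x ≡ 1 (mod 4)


Moduli 15, 21, 4 are not pairwise coprime, so CRT works modulo lcm(m_i) when all pairwise compatibility conditions hold.
Pairwise compatibility: gcd(m_i, m_j) must divide a_i - a_j for every pair.
Merge one congruence at a time:
  Start: x ≡ 13 (mod 15).
  Combine with x ≡ 1 (mod 21): gcd(15, 21) = 3; 1 - 13 = -12, which IS divisible by 3, so compatible.
    Write x = 13 + 15·t and substitute into x ≡ 1 (mod 21): 15·t ≡ 1 − 13 = -12 (mod 21).
    Divide the congruence (and modulus) by g = 3: 5·t ≡ -4 (mod 7).
    Reduce coefficients mod 7: 5·t ≡ 3 (mod 7).
    The inverse of 5 mod 7 is 3 (since 5·3 = 15 = 2·7 + 1), so t ≡ 3·3 = 9 ≡ 2 (mod 7).
    Then x = 13 + 15·2 = 43, valid modulo lcm(15, 21) = 105: x ≡ 43 (mod 105).
  Combine with x ≡ 1 (mod 4): gcd(105, 4) = 1; 1 - 43 = -42, which IS divisible by 1, so compatible.
    Write x = 43 + 105·t and substitute into x ≡ 1 (mod 4): 105·t ≡ 1 − 43 = -42 (mod 4).
    Reduce coefficients mod 4: 1·t ≡ 2 (mod 4).
    So t ≡ 2 (mod 4).
    Then x = 43 + 105·2 = 253, valid modulo lcm(105, 4) = 420: x ≡ 253 (mod 420).
Verify: 253 mod 15 = 13, 253 mod 21 = 1, 253 mod 4 = 1.

x ≡ 253 (mod 420).


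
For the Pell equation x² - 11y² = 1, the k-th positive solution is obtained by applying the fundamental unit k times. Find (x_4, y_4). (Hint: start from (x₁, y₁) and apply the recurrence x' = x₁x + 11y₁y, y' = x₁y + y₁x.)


Step 1: Find the fundamental solution (x₁, y₁) of x² - 11y² = 1.
  Expand √11 as a continued fraction. a₀ = ⌊√11⌋ = 3; iterate m_{k+1} = d_k·a_k − m_k, d_{k+1} = (11 − m_{k+1}²)/d_k, a_{k+1} = ⌊(a₀ + m_{k+1})/d_{k+1}⌋ (starting m₀ = 0, d₀ = 1), with convergents p_k = a_k·p_{k-1} + p_{k-2}, q_k = a_k·q_{k-1} + q_{k-2} (p₋₁ = 1, q₋₁ = 0):
  k = 0: a₀ = 3; p₀/q₀ = 3/1; p₀² − 11·q₀² = 9 − 11 = -2.
  k = 1: m = 3, d = 2, a = ⌊(3 + 3)/2⌋ = 3; p/q = (3·3 + 1)/(3·1 + 0) = 10/3; p² − 11·q² = 100 − 99 = 1.
  The first convergent with p² − 11·q² = 1 gives the fundamental solution (x₁, y₁) = (10, 3).
Step 2: Apply the recurrence (x_{n+1}, y_{n+1}) = (x₁x_n + 11y₁y_n, x₁y_n + y₁x_n) repeatedly.
  From (x_1, y_1) = (10, 3): x_2 = 10·10 + 11·3·3 = 199; y_2 = 10·3 + 3·10 = 60.
  From (x_2, y_2) = (199, 60): x_3 = 10·199 + 11·3·60 = 3970; y_3 = 10·60 + 3·199 = 1197.
  From (x_3, y_3) = (3970, 1197): x_4 = 10·3970 + 11·3·1197 = 79201; y_4 = 10·1197 + 3·3970 = 23880.
Step 3: Verify x_4² - 11·y_4² = 6272798401 - 6272798400 = 1 (should be 1). ✓

(x_1, y_1) = (10, 3); (x_4, y_4) = (79201, 23880).


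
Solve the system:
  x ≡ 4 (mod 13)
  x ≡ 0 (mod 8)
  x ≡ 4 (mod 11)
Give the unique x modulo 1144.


Moduli 13, 8, 11 are pairwise coprime; by CRT there is a unique solution modulo M = 13 · 8 · 11 = 1144.
Solve pairwise, accumulating the modulus:
  Start with x ≡ 4 (mod 13).
  Combine with x ≡ 0 (mod 8): since gcd(13, 8) = 1, we get a unique residue mod 104.
    Write x = 4 + 13·t and substitute into x ≡ 0 (mod 8): 13·t ≡ 0 − 4 = -4 (mod 8).
    Reduce coefficients mod 8: 5·t ≡ 4 (mod 8).
    The inverse of 5 mod 8 is 5 (since 5·5 = 25 = 3·8 + 1), so t ≡ 5·4 = 20 ≡ 4 (mod 8).
    Then x = 4 + 13·4 = 56, valid modulo lcm(13, 8) = 104: x ≡ 56 (mod 104).
  Combine with x ≡ 4 (mod 11): since gcd(104, 11) = 1, we get a unique residue mod 1144.
    Write x = 56 + 104·t and substitute into x ≡ 4 (mod 11): 104·t ≡ 4 − 56 = -52 (mod 11).
    Reduce coefficients mod 11: 5·t ≡ 3 (mod 11).
    The inverse of 5 mod 11 is 9 (since 5·9 = 45 = 4·11 + 1), so t ≡ 9·3 = 27 ≡ 5 (mod 11).
    Then x = 56 + 104·5 = 576, valid modulo lcm(104, 11) = 1144: x ≡ 576 (mod 1144).
Verify: 576 mod 13 = 4 ✓, 576 mod 8 = 0 ✓, 576 mod 11 = 4 ✓.

x ≡ 576 (mod 1144).


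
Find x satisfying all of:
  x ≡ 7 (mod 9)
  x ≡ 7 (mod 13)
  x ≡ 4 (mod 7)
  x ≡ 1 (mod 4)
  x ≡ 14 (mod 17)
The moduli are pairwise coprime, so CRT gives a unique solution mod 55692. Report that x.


Product of moduli M = 9 · 13 · 7 · 4 · 17 = 55692.
Merge one congruence at a time:
  Start: x ≡ 7 (mod 9).
  Combine with x ≡ 7 (mod 13); new modulus lcm = 117.
    Write x = 7 + 9·t and substitute into x ≡ 7 (mod 13): 9·t ≡ 7 − 7 = 0 (mod 13).
    The inverse of 9 mod 13 is 3 (since 9·3 = 27 = 2·13 + 1), so t ≡ 3·0 = 0 ≡ 0 (mod 13).
    Then x = 7 + 9·0 = 7, valid modulo lcm(9, 13) = 117: x ≡ 7 (mod 117).
  Combine with x ≡ 4 (mod 7); new modulus lcm = 819.
    Write x = 7 + 117·t and substitute into x ≡ 4 (mod 7): 117·t ≡ 4 − 7 = -3 (mod 7).
    Reduce coefficients mod 7: 5·t ≡ 4 (mod 7).
    The inverse of 5 mod 7 is 3 (since 5·3 = 15 = 2·7 + 1), so t ≡ 3·4 = 12 ≡ 5 (mod 7).
    Then x = 7 + 117·5 = 592, valid modulo lcm(117, 7) = 819: x ≡ 592 (mod 819).
  Combine with x ≡ 1 (mod 4); new modulus lcm = 3276.
    Write x = 592 + 819·t and substitute into x ≡ 1 (mod 4): 819·t ≡ 1 − 592 = -591 (mod 4).
    Reduce coefficients mod 4: 3·t ≡ 1 (mod 4).
    The inverse of 3 mod 4 is 3 (since 3·3 = 9 = 2·4 + 1), so t ≡ 3·1 = 3 ≡ 3 (mod 4).
    Then x = 592 + 819·3 = 3049, valid modulo lcm(819, 4) = 3276: x ≡ 3049 (mod 3276).
  Combine with x ≡ 14 (mod 17); new modulus lcm = 55692.
    Write x = 3049 + 3276·t and substitute into x ≡ 14 (mod 17): 3276·t ≡ 14 − 3049 = -3035 (mod 17).
    Reduce coefficients mod 17: 12·t ≡ 8 (mod 17).
    The inverse of 12 mod 17 is 10 (since 12·10 = 120 = 7·17 + 1), so t ≡ 10·8 = 80 ≡ 12 (mod 17).
    Then x = 3049 + 3276·12 = 42361, valid modulo lcm(3276, 17) = 55692: x ≡ 42361 (mod 55692).
Verify against each original: 42361 mod 9 = 7, 42361 mod 13 = 7, 42361 mod 7 = 4, 42361 mod 4 = 1, 42361 mod 17 = 14.

x ≡ 42361 (mod 55692).


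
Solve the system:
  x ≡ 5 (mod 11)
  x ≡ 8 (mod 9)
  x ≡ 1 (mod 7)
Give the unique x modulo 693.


Moduli 11, 9, 7 are pairwise coprime; by CRT there is a unique solution modulo M = 11 · 9 · 7 = 693.
Solve pairwise, accumulating the modulus:
  Start with x ≡ 5 (mod 11).
  Combine with x ≡ 8 (mod 9): since gcd(11, 9) = 1, we get a unique residue mod 99.
    Write x = 5 + 11·t and substitute into x ≡ 8 (mod 9): 11·t ≡ 8 − 5 = 3 (mod 9).
    Reduce coefficients mod 9: 2·t ≡ 3 (mod 9).
    The inverse of 2 mod 9 is 5 (since 2·5 = 10 = 1·9 + 1), so t ≡ 5·3 = 15 ≡ 6 (mod 9).
    Then x = 5 + 11·6 = 71, valid modulo lcm(11, 9) = 99: x ≡ 71 (mod 99).
  Combine with x ≡ 1 (mod 7): since gcd(99, 7) = 1, we get a unique residue mod 693.
    Write x = 71 + 99·t and substitute into x ≡ 1 (mod 7): 99·t ≡ 1 − 71 = -70 (mod 7).
    Reduce coefficients mod 7: 1·t ≡ 0 (mod 7).
    So t ≡ 0 (mod 7).
    Then x = 71 + 99·0 = 71, valid modulo lcm(99, 7) = 693: x ≡ 71 (mod 693).
Verify: 71 mod 11 = 5 ✓, 71 mod 9 = 8 ✓, 71 mod 7 = 1 ✓.

x ≡ 71 (mod 693).


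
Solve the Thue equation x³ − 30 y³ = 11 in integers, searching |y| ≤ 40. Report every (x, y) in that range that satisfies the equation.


The equation is x³ - 30y³ = 11. For fixed y, x³ = 30·y³ + 11, so a solution requires the RHS to be a perfect cube.
Strategy: iterate y from -40 to 40, compute RHS = 30·y³ + 11, and check whether it is a (positive or negative) perfect cube.
Check small values of y:
  y = 0: RHS = 11 is not a perfect cube.
  y = 1: RHS = 41 is not a perfect cube.
  y = -1: RHS = -19 is not a perfect cube.
  y = 2: RHS = 251 is not a perfect cube.
  y = -2: RHS = -229 is not a perfect cube.
  y = 3: RHS = 821 is not a perfect cube.
  y = -3: RHS = -799 is not a perfect cube.
Continuing the search up to |y| = 40 finds no solutions either.
No (x, y) in the scanned range satisfies the equation.

No integer solutions with |y| ≤ 40.


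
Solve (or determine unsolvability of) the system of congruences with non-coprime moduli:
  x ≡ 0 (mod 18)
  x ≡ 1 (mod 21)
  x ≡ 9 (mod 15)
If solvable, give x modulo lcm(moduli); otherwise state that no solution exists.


Moduli 18, 21, 15 are not pairwise coprime, so CRT works modulo lcm(m_i) when all pairwise compatibility conditions hold.
Pairwise compatibility: gcd(m_i, m_j) must divide a_i - a_j for every pair.
Merge one congruence at a time:
  Start: x ≡ 0 (mod 18).
  Combine with x ≡ 1 (mod 21): gcd(18, 21) = 3, and 1 - 0 = 1 is NOT divisible by 3.
    ⇒ system is inconsistent (no integer solution).

No solution (the system is inconsistent).


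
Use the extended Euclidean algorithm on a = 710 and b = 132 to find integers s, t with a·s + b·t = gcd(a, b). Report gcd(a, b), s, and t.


Euclidean algorithm on (710, 132) — divide until remainder is 0:
  710 = 5 · 132 + 50
  132 = 2 · 50 + 32
  50 = 1 · 32 + 18
  32 = 1 · 18 + 14
  18 = 1 · 14 + 4
  14 = 3 · 4 + 2
  4 = 2 · 2 + 0
gcd(710, 132) = 2.
Track Bezout coefficients alongside the remainders: start with r₀ = 710 = a·1 + b·0 (s = 1, t = 0) and r₁ = 132 = a·0 + b·1 (s = 0, t = 1); each new remainder r_{k+1} = r_{k-1} − q_k·r_k inherits s_{k+1} = s_{k-1} − q_k·s_k, t_{k+1} = t_{k-1} − q_k·t_k, so r_k = a·s_k + b·t_k at every step:
  q = 5: r = 50, s = 1 − 5·0 = 1, t = 0 − 5·1 = -5  (check: 710·1 + 132·(-5) = 50)
  q = 2: r = 32, s = 0 − 2·1 = -2, t = 1 − 2·(-5) = 11  (check: 710·(-2) + 132·11 = 32)
  q = 1: r = 18, s = 1 − 1·(-2) = 3, t = -5 − 1·11 = -16  (check: 710·3 + 132·(-16) = 18)
  q = 1: r = 14, s = -2 − 1·3 = -5, t = 11 − 1·(-16) = 27  (check: 710·(-5) + 132·27 = 14)
  q = 1: r = 4, s = 3 − 1·(-5) = 8, t = -16 − 1·27 = -43  (check: 710·8 + 132·(-43) = 4)
  q = 3: r = 2, s = -5 − 3·8 = -29, t = 27 − 3·(-43) = 156  (check: 710·(-29) + 132·156 = 2)
The row with r = 2 (the gcd) gives the Bezout coefficients s = -29, t = 156.
Result: 710 · (-29) + 132 · (156) = 2.

gcd(710, 132) = 2; s = -29, t = 156 (check: 710·(-29) + 132·156 = 2).


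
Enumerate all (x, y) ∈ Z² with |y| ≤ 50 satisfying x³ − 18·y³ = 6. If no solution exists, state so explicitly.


The equation is x³ - 18y³ = 6. For fixed y, x³ = 18·y³ + 6, so a solution requires the RHS to be a perfect cube.
Strategy: iterate y from -50 to 50, compute RHS = 18·y³ + 6, and check whether it is a (positive or negative) perfect cube.
Check small values of y:
  y = 0: RHS = 6 is not a perfect cube.
  y = 1: RHS = 24 is not a perfect cube.
  y = -1: RHS = -12 is not a perfect cube.
  y = 2: RHS = 150 is not a perfect cube.
  y = -2: RHS = -138 is not a perfect cube.
  y = 3: RHS = 492 is not a perfect cube.
  y = -3: RHS = -480 is not a perfect cube.
Continuing the search up to |y| = 50 finds no solutions either.
No (x, y) in the scanned range satisfies the equation.

No integer solutions with |y| ≤ 50.


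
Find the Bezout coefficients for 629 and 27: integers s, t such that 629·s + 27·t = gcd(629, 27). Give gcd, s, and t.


Euclidean algorithm on (629, 27) — divide until remainder is 0:
  629 = 23 · 27 + 8
  27 = 3 · 8 + 3
  8 = 2 · 3 + 2
  3 = 1 · 2 + 1
  2 = 2 · 1 + 0
gcd(629, 27) = 1.
Track Bezout coefficients alongside the remainders: start with r₀ = 629 = a·1 + b·0 (s = 1, t = 0) and r₁ = 27 = a·0 + b·1 (s = 0, t = 1); each new remainder r_{k+1} = r_{k-1} − q_k·r_k inherits s_{k+1} = s_{k-1} − q_k·s_k, t_{k+1} = t_{k-1} − q_k·t_k, so r_k = a·s_k + b·t_k at every step:
  q = 23: r = 8, s = 1 − 23·0 = 1, t = 0 − 23·1 = -23  (check: 629·1 + 27·(-23) = 8)
  q = 3: r = 3, s = 0 − 3·1 = -3, t = 1 − 3·(-23) = 70  (check: 629·(-3) + 27·70 = 3)
  q = 2: r = 2, s = 1 − 2·(-3) = 7, t = -23 − 2·70 = -163  (check: 629·7 + 27·(-163) = 2)
  q = 1: r = 1, s = -3 − 1·7 = -10, t = 70 − 1·(-163) = 233  (check: 629·(-10) + 27·233 = 1)
The row with r = 1 (the gcd) gives the Bezout coefficients s = -10, t = 233.
Result: 629 · (-10) + 27 · (233) = 1.

gcd(629, 27) = 1; s = -10, t = 233 (check: 629·(-10) + 27·233 = 1).


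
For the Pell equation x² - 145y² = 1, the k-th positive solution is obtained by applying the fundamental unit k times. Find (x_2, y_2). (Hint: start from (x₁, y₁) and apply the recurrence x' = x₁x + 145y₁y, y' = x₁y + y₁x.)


Step 1: Find the fundamental solution (x₁, y₁) of x² - 145y² = 1.
  Expand √145 as a continued fraction. a₀ = ⌊√145⌋ = 12; iterate m_{k+1} = d_k·a_k − m_k, d_{k+1} = (145 − m_{k+1}²)/d_k, a_{k+1} = ⌊(a₀ + m_{k+1})/d_{k+1}⌋ (starting m₀ = 0, d₀ = 1), with convergents p_k = a_k·p_{k-1} + p_{k-2}, q_k = a_k·q_{k-1} + q_{k-2} (p₋₁ = 1, q₋₁ = 0):
  k = 0: a₀ = 12; p₀/q₀ = 12/1; p₀² − 145·q₀² = 144 − 145 = -1.
  k = 1: m = 12, d = 1, a = ⌊(12 + 12)/1⌋ = 24; p/q = (24·12 + 1)/(24·1 + 0) = 289/24; p² − 145·q² = 83521 − 83520 = 1.
  The first convergent with p² − 145·q² = 1 gives the fundamental solution (x₁, y₁) = (289, 24).
Step 2: Apply the recurrence (x_{n+1}, y_{n+1}) = (x₁x_n + 145y₁y_n, x₁y_n + y₁x_n) repeatedly.
  From (x_1, y_1) = (289, 24): x_2 = 289·289 + 145·24·24 = 167041; y_2 = 289·24 + 24·289 = 13872.
Step 3: Verify x_2² - 145·y_2² = 27902695681 - 27902695680 = 1 (should be 1). ✓

(x_1, y_1) = (289, 24); (x_2, y_2) = (167041, 13872).


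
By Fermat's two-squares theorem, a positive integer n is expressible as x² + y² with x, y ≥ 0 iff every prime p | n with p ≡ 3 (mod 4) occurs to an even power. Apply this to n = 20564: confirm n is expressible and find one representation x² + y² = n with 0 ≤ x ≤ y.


Step 1: Factor n = 20564 = 2^2 · 53 · 97.
Step 2: Check the mod-4 condition on each prime factor: 2 = 2 (special); 53 ≡ 1 (mod 4), exponent 1; 97 ≡ 1 (mod 4), exponent 1.
All primes ≡ 3 (mod 4) appear to even exponent (or don't appear), so by the two-squares theorem n IS expressible as a sum of two squares.
Step 3: Build a representation. Group n = k² · m with k = 2 and m = 53 · 97 = 5141 (a product of primes ≡ 1 (mod 4)); a representation of m scales to one of n via (k·x)² + (k·y)² = k²(x² + y²). Each prime p ≡ 1 (mod 4) is itself a sum of two squares; find a² by testing p − a² for a perfect square:
  53: 53 − 1² = 52, 53 − 2² = 49 = 7² ⇒ 53 = 2² + 7².
  97: 97 − 1² = 96, 97 − 2² = 93, 97 − 3² = 88, 97 − 4² = 81 = 9² ⇒ 97 = 4² + 9².
  Combine using the Brahmagupta–Fibonacci identity (a² + b²)(c² + d²) = (ac − bd)² + (ad + bc)² = (ac + bd)² + (ad − bc)²:
  53 · 97 = 5141: from (2² + 7²)(4² + 9²), take (2·4 − 7·9, 2·9 + 7·4) = (8 − 63, 18 + 28) = (-55, 46); dropping signs (only squares matter) gives (55, 46); check 55² + 46² = 3025 + 2116 = 5141 ✓.
  Scale by k = 2: (2·55, 2·46) = (110, 92).
Step 4: Order so x ≤ y and verify: 92² + 110² = 8464 + 12100 = 20564 = n. ✓

n = 20564 = 92² + 110² (one valid representation with x ≤ y).


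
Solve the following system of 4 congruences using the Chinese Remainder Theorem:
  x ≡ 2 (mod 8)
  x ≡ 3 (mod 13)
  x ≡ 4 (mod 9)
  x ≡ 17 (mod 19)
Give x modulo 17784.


Product of moduli M = 8 · 13 · 9 · 19 = 17784.
Merge one congruence at a time:
  Start: x ≡ 2 (mod 8).
  Combine with x ≡ 3 (mod 13); new modulus lcm = 104.
    Write x = 2 + 8·t and substitute into x ≡ 3 (mod 13): 8·t ≡ 3 − 2 = 1 (mod 13).
    The inverse of 8 mod 13 is 5 (since 8·5 = 40 = 3·13 + 1), so t ≡ 5·1 = 5 ≡ 5 (mod 13).
    Then x = 2 + 8·5 = 42, valid modulo lcm(8, 13) = 104: x ≡ 42 (mod 104).
  Combine with x ≡ 4 (mod 9); new modulus lcm = 936.
    Write x = 42 + 104·t and substitute into x ≡ 4 (mod 9): 104·t ≡ 4 − 42 = -38 (mod 9).
    Reduce coefficients mod 9: 5·t ≡ 7 (mod 9).
    The inverse of 5 mod 9 is 2 (since 5·2 = 10 = 1·9 + 1), so t ≡ 2·7 = 14 ≡ 5 (mod 9).
    Then x = 42 + 104·5 = 562, valid modulo lcm(104, 9) = 936: x ≡ 562 (mod 936).
  Combine with x ≡ 17 (mod 19); new modulus lcm = 17784.
    Write x = 562 + 936·t and substitute into x ≡ 17 (mod 19): 936·t ≡ 17 − 562 = -545 (mod 19).
    Reduce coefficients mod 19: 5·t ≡ 6 (mod 19).
    The inverse of 5 mod 19 is 4 (since 5·4 = 20 = 1·19 + 1), so t ≡ 4·6 = 24 ≡ 5 (mod 19).
    Then x = 562 + 936·5 = 5242, valid modulo lcm(936, 19) = 17784: x ≡ 5242 (mod 17784).
Verify against each original: 5242 mod 8 = 2, 5242 mod 13 = 3, 5242 mod 9 = 4, 5242 mod 19 = 17.

x ≡ 5242 (mod 17784).


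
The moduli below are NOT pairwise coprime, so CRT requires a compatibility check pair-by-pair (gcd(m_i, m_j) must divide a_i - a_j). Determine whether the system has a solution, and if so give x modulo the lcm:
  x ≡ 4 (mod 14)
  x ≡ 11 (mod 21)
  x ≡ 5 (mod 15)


Moduli 14, 21, 15 are not pairwise coprime, so CRT works modulo lcm(m_i) when all pairwise compatibility conditions hold.
Pairwise compatibility: gcd(m_i, m_j) must divide a_i - a_j for every pair.
Merge one congruence at a time:
  Start: x ≡ 4 (mod 14).
  Combine with x ≡ 11 (mod 21): gcd(14, 21) = 7; 11 - 4 = 7, which IS divisible by 7, so compatible.
    Write x = 4 + 14·t and substitute into x ≡ 11 (mod 21): 14·t ≡ 11 − 4 = 7 (mod 21).
    Divide the congruence (and modulus) by g = 7: 2·t ≡ 1 (mod 3).
    The inverse of 2 mod 3 is 2 (since 2·2 = 4 = 1·3 + 1), so t ≡ 2·1 = 2 ≡ 2 (mod 3).
    Then x = 4 + 14·2 = 32, valid modulo lcm(14, 21) = 42: x ≡ 32 (mod 42).
  Combine with x ≡ 5 (mod 15): gcd(42, 15) = 3; 5 - 32 = -27, which IS divisible by 3, so compatible.
    Write x = 32 + 42·t and substitute into x ≡ 5 (mod 15): 42·t ≡ 5 − 32 = -27 (mod 15).
    Divide the congruence (and modulus) by g = 3: 14·t ≡ -9 (mod 5).
    Reduce coefficients mod 5: 4·t ≡ 1 (mod 5).
    The inverse of 4 mod 5 is 4 (since 4·4 = 16 = 3·5 + 1), so t ≡ 4·1 = 4 ≡ 4 (mod 5).
    Then x = 32 + 42·4 = 200, valid modulo lcm(42, 15) = 210: x ≡ 200 (mod 210).
Verify: 200 mod 14 = 4, 200 mod 21 = 11, 200 mod 15 = 5.

x ≡ 200 (mod 210).


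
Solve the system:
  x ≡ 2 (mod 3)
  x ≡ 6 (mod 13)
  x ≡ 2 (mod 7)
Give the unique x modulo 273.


Moduli 3, 13, 7 are pairwise coprime; by CRT there is a unique solution modulo M = 3 · 13 · 7 = 273.
Solve pairwise, accumulating the modulus:
  Start with x ≡ 2 (mod 3).
  Combine with x ≡ 6 (mod 13): since gcd(3, 13) = 1, we get a unique residue mod 39.
    Write x = 2 + 3·t and substitute into x ≡ 6 (mod 13): 3·t ≡ 6 − 2 = 4 (mod 13).
    The inverse of 3 mod 13 is 9 (since 3·9 = 27 = 2·13 + 1), so t ≡ 9·4 = 36 ≡ 10 (mod 13).
    Then x = 2 + 3·10 = 32, valid modulo lcm(3, 13) = 39: x ≡ 32 (mod 39).
  Combine with x ≡ 2 (mod 7): since gcd(39, 7) = 1, we get a unique residue mod 273.
    Write x = 32 + 39·t and substitute into x ≡ 2 (mod 7): 39·t ≡ 2 − 32 = -30 (mod 7).
    Reduce coefficients mod 7: 4·t ≡ 5 (mod 7).
    The inverse of 4 mod 7 is 2 (since 4·2 = 8 = 1·7 + 1), so t ≡ 2·5 = 10 ≡ 3 (mod 7).
    Then x = 32 + 39·3 = 149, valid modulo lcm(39, 7) = 273: x ≡ 149 (mod 273).
Verify: 149 mod 3 = 2 ✓, 149 mod 13 = 6 ✓, 149 mod 7 = 2 ✓.

x ≡ 149 (mod 273).


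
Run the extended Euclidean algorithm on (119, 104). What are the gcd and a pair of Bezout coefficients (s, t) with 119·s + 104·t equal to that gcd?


Euclidean algorithm on (119, 104) — divide until remainder is 0:
  119 = 1 · 104 + 15
  104 = 6 · 15 + 14
  15 = 1 · 14 + 1
  14 = 14 · 1 + 0
gcd(119, 104) = 1.
Track Bezout coefficients alongside the remainders: start with r₀ = 119 = a·1 + b·0 (s = 1, t = 0) and r₁ = 104 = a·0 + b·1 (s = 0, t = 1); each new remainder r_{k+1} = r_{k-1} − q_k·r_k inherits s_{k+1} = s_{k-1} − q_k·s_k, t_{k+1} = t_{k-1} − q_k·t_k, so r_k = a·s_k + b·t_k at every step:
  q = 1: r = 15, s = 1 − 1·0 = 1, t = 0 − 1·1 = -1  (check: 119·1 + 104·(-1) = 15)
  q = 6: r = 14, s = 0 − 6·1 = -6, t = 1 − 6·(-1) = 7  (check: 119·(-6) + 104·7 = 14)
  q = 1: r = 1, s = 1 − 1·(-6) = 7, t = -1 − 1·7 = -8  (check: 119·7 + 104·(-8) = 1)
The row with r = 1 (the gcd) gives the Bezout coefficients s = 7, t = -8.
Result: 119 · (7) + 104 · (-8) = 1.

gcd(119, 104) = 1; s = 7, t = -8 (check: 119·7 + 104·(-8) = 1).


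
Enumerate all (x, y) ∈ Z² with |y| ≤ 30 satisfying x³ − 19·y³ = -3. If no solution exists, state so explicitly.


The equation is x³ - 19y³ = -3. For fixed y, x³ = 19·y³ − 3, so a solution requires the RHS to be a perfect cube.
Strategy: iterate y from -30 to 30, compute RHS = 19·y³ − 3, and check whether it is a (positive or negative) perfect cube.
Check small values of y:
  y = 0: RHS = -3 is not a perfect cube.
  y = 1: RHS = 16 is not a perfect cube.
  y = -1: RHS = -22 is not a perfect cube.
  y = 2: RHS = 149 is not a perfect cube.
  y = -2: RHS = -155 is not a perfect cube.
  y = 3: RHS = 510 is not a perfect cube.
  y = -3: RHS = -516 is not a perfect cube.
Continuing the search up to |y| = 30 finds no solutions either.
No (x, y) in the scanned range satisfies the equation.

No integer solutions with |y| ≤ 30.


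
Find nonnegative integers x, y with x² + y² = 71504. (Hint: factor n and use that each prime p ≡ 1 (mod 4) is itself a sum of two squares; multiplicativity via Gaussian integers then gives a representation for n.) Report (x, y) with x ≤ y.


Step 1: Factor n = 71504 = 2^4 · 41 · 109.
Step 2: Check the mod-4 condition on each prime factor: 2 = 2 (special); 41 ≡ 1 (mod 4), exponent 1; 109 ≡ 1 (mod 4), exponent 1.
All primes ≡ 3 (mod 4) appear to even exponent (or don't appear), so by the two-squares theorem n IS expressible as a sum of two squares.
Step 3: Build a representation. Group n = k² · m with k = 4 and m = 41 · 109 = 4469 (a product of primes ≡ 1 (mod 4)); a representation of m scales to one of n via (k·x)² + (k·y)² = k²(x² + y²). Each prime p ≡ 1 (mod 4) is itself a sum of two squares; find a² by testing p − a² for a perfect square:
  41: 41 − 1² = 40, 41 − 2² = 37, 41 − 3² = 32, 41 − 4² = 25 = 5² ⇒ 41 = 4² + 5².
  109: 109 − 1² = 108, 109 − 2² = 105, 109 − 3² = 100 = 10² ⇒ 109 = 3² + 10².
  Combine using the Brahmagupta–Fibonacci identity (a² + b²)(c² + d²) = (ac − bd)² + (ad + bc)² = (ac + bd)² + (ad − bc)²:
  41 · 109 = 4469: from (4² + 5²)(3² + 10²), take (4·3 − 5·10, 4·10 + 5·3) = (12 − 50, 40 + 15) = (-38, 55); dropping signs (only squares matter) gives (38, 55); check 38² + 55² = 1444 + 3025 = 4469 ✓.
  Scale by k = 4: (4·38, 4·55) = (152, 220).
Step 4: Order so x ≤ y and verify: 152² + 220² = 23104 + 48400 = 71504 = n. ✓

n = 71504 = 152² + 220² (one valid representation with x ≤ y).


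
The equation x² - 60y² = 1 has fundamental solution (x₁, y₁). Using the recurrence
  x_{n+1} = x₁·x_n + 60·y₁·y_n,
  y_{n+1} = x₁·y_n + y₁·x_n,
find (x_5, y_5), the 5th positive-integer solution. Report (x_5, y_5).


Step 1: Find the fundamental solution (x₁, y₁) of x² - 60y² = 1.
  Expand √60 as a continued fraction. a₀ = ⌊√60⌋ = 7; iterate m_{k+1} = d_k·a_k − m_k, d_{k+1} = (60 − m_{k+1}²)/d_k, a_{k+1} = ⌊(a₀ + m_{k+1})/d_{k+1}⌋ (starting m₀ = 0, d₀ = 1), with convergents p_k = a_k·p_{k-1} + p_{k-2}, q_k = a_k·q_{k-1} + q_{k-2} (p₋₁ = 1, q₋₁ = 0):
  k = 0: a₀ = 7; p₀/q₀ = 7/1; p₀² − 60·q₀² = 49 − 60 = -11.
  k = 1: m = 7, d = 11, a = ⌊(7 + 7)/11⌋ = 1; p/q = (1·7 + 1)/(1·1 + 0) = 8/1; p² − 60·q² = 64 − 60 = 4.
  k = 2: m = 4, d = 4, a = ⌊(7 + 4)/4⌋ = 2; p/q = (2·8 + 7)/(2·1 + 1) = 23/3; p² − 60·q² = 529 − 540 = -11.
  k = 3: m = 4, d = 11, a = ⌊(7 + 4)/11⌋ = 1; p/q = (1·23 + 8)/(1·3 + 1) = 31/4; p² − 60·q² = 961 − 960 = 1.
  The first convergent with p² − 60·q² = 1 gives the fundamental solution (x₁, y₁) = (31, 4).
Step 2: Apply the recurrence (x_{n+1}, y_{n+1}) = (x₁x_n + 60y₁y_n, x₁y_n + y₁x_n) repeatedly.
  From (x_1, y_1) = (31, 4): x_2 = 31·31 + 60·4·4 = 1921; y_2 = 31·4 + 4·31 = 248.
  From (x_2, y_2) = (1921, 248): x_3 = 31·1921 + 60·4·248 = 119071; y_3 = 31·248 + 4·1921 = 15372.
  From (x_3, y_3) = (119071, 15372): x_4 = 31·119071 + 60·4·15372 = 7380481; y_4 = 31·15372 + 4·119071 = 952816.
  From (x_4, y_4) = (7380481, 952816): x_5 = 31·7380481 + 60·4·952816 = 457470751; y_5 = 31·952816 + 4·7380481 = 59059220.
Step 3: Verify x_5² - 60·y_5² = 209279488020504001 - 209279488020504000 = 1 (should be 1). ✓

(x_1, y_1) = (31, 4); (x_5, y_5) = (457470751, 59059220).


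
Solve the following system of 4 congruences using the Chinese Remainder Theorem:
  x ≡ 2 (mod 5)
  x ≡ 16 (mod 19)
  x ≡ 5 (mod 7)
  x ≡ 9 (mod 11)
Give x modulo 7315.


Product of moduli M = 5 · 19 · 7 · 11 = 7315.
Merge one congruence at a time:
  Start: x ≡ 2 (mod 5).
  Combine with x ≡ 16 (mod 19); new modulus lcm = 95.
    Write x = 2 + 5·t and substitute into x ≡ 16 (mod 19): 5·t ≡ 16 − 2 = 14 (mod 19).
    The inverse of 5 mod 19 is 4 (since 5·4 = 20 = 1·19 + 1), so t ≡ 4·14 = 56 ≡ 18 (mod 19).
    Then x = 2 + 5·18 = 92, valid modulo lcm(5, 19) = 95: x ≡ 92 (mod 95).
  Combine with x ≡ 5 (mod 7); new modulus lcm = 665.
    Write x = 92 + 95·t and substitute into x ≡ 5 (mod 7): 95·t ≡ 5 − 92 = -87 (mod 7).
    Reduce coefficients mod 7: 4·t ≡ 4 (mod 7).
    The inverse of 4 mod 7 is 2 (since 4·2 = 8 = 1·7 + 1), so t ≡ 2·4 = 8 ≡ 1 (mod 7).
    Then x = 92 + 95·1 = 187, valid modulo lcm(95, 7) = 665: x ≡ 187 (mod 665).
  Combine with x ≡ 9 (mod 11); new modulus lcm = 7315.
    Write x = 187 + 665·t and substitute into x ≡ 9 (mod 11): 665·t ≡ 9 − 187 = -178 (mod 11).
    Reduce coefficients mod 11: 5·t ≡ 9 (mod 11).
    The inverse of 5 mod 11 is 9 (since 5·9 = 45 = 4·11 + 1), so t ≡ 9·9 = 81 ≡ 4 (mod 11).
    Then x = 187 + 665·4 = 2847, valid modulo lcm(665, 11) = 7315: x ≡ 2847 (mod 7315).
Verify against each original: 2847 mod 5 = 2, 2847 mod 19 = 16, 2847 mod 7 = 5, 2847 mod 11 = 9.

x ≡ 2847 (mod 7315).


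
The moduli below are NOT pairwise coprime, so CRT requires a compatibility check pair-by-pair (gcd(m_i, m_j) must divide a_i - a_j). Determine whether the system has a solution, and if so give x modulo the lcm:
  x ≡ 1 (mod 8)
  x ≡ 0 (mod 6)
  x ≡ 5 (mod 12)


Moduli 8, 6, 12 are not pairwise coprime, so CRT works modulo lcm(m_i) when all pairwise compatibility conditions hold.
Pairwise compatibility: gcd(m_i, m_j) must divide a_i - a_j for every pair.
Merge one congruence at a time:
  Start: x ≡ 1 (mod 8).
  Combine with x ≡ 0 (mod 6): gcd(8, 6) = 2, and 0 - 1 = -1 is NOT divisible by 2.
    ⇒ system is inconsistent (no integer solution).

No solution (the system is inconsistent).
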